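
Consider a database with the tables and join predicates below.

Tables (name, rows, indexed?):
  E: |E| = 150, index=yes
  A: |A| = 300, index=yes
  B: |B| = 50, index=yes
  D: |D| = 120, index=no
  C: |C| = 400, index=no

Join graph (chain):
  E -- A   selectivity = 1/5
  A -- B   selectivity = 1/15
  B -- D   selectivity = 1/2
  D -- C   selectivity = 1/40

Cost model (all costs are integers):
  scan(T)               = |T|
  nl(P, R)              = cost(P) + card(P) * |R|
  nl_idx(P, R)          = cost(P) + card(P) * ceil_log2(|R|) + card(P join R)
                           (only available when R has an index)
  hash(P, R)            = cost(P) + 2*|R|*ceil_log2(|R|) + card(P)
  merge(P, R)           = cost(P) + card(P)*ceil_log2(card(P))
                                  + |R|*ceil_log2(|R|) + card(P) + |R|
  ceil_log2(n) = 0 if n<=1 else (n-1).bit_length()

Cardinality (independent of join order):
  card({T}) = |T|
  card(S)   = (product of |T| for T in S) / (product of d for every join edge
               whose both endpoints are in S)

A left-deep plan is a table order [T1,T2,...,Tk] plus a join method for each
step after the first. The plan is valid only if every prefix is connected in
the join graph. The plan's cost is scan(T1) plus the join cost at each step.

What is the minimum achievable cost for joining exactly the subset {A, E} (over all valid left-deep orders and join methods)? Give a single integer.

3000

Selinger DP over subsets of {A,E}:
  {E}: scan cost=150, card=150
  {A}: scan cost=300, card=300
  {AE}: card=9000; try (E,hash)→3000, (A,merge)→4500, (E,merge)→4650, (A,hash)→5700, (A,nl_idx)→10500, (E,nl_idx)→11700 …(+2); best=3000 via (E,hash)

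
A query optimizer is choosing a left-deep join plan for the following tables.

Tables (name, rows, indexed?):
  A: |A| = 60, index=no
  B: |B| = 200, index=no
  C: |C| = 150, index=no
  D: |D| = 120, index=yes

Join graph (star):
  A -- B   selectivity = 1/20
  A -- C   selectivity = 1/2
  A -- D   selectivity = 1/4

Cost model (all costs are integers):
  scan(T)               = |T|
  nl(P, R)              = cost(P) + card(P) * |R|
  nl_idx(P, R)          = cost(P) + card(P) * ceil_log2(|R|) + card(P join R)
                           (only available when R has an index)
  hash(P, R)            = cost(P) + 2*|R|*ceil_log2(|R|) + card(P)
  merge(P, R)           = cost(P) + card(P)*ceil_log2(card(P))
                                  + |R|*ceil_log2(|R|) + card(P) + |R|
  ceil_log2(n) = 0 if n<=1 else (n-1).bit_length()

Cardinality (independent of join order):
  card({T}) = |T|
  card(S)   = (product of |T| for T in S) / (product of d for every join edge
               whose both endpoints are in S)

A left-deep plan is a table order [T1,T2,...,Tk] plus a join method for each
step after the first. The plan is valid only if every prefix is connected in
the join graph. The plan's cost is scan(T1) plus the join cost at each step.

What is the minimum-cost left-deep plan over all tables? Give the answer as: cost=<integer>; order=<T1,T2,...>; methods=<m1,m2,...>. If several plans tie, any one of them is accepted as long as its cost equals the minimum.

cost=23800; order=B,A,D,C; methods=hash,hash,hash

Selinger DP (subsets sized 1..n):
  {A}: scan cost=60, card=60
  {B}: scan cost=200, card=200
  {C}: scan cost=150, card=150
  {D}: scan cost=120, card=120
  {AB}: card=600; try (A,hash)→1120, (B,merge)→2280, (A,merge)→2420, (B,hash)→3320, (B,nl)→12060, (A,nl)→12200; best=1120 via (A,hash)
  {AC}: card=4500; try (A,hash)→1020, (C,merge)→1830, (A,merge)→1920, (C,hash)→2520, (C,nl)→9060, (A,nl)→9150; best=1020 via (A,hash)
  {AD}: card=1800; try (A,hash)→960, (D,merge)→1440, (A,merge)→1500, (D,hash)→1800, (D,nl_idx)→2280, (D,nl)→7260 …(+1); best=960 via (A,hash)
  {ABC}: card=45000; try (C,hash)→4120, (B,hash)→8720, (C,merge)→9070, (B,merge)→65820, (C,nl)→91120, (B,nl)→901020; best=4120 via (C,hash)
  {ABD}: card=18000; try (D,hash)→3400, (B,hash)→5960, (D,merge)→8680, (D,nl_idx)→23320, (B,merge)→24360, (D,nl)→73120 …(+1); best=3400 via (D,hash)
  {ACD}: card=135000; try (C,hash)→5160, (D,hash)→7200, (C,merge)→23910, (D,merge)→64980, (D,nl_idx)→167520, (C,nl)→270960 …(+1); best=5160 via (C,hash)
  {ABCD}: card=1350000; try (C,hash)→23800, (D,hash)→50800, (B,hash)→143360, (C,merge)→292750, (D,merge)→770080, (D,nl_idx)→1669120 …(+4); best=23800 via (C,hash)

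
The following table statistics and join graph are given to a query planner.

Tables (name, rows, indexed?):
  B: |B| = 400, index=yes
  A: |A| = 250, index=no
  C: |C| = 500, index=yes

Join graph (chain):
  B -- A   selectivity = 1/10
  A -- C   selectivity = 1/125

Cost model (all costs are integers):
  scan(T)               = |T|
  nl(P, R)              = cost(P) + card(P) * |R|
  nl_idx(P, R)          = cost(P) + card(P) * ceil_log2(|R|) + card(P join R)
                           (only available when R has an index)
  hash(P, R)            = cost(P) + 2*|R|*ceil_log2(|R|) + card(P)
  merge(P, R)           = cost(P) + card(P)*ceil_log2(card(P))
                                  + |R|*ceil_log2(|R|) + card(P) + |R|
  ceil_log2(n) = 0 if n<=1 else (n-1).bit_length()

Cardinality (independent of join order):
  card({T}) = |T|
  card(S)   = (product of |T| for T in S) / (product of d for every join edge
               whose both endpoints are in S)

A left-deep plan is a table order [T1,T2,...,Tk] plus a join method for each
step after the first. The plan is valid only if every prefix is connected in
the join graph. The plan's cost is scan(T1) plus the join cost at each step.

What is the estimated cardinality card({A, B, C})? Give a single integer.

40000

Tables in S: A(250), B(400), C(500)
Edges inside S: B-A(d=10), A-C(d=125)
numerator = 250 * 400 * 500 = 50000000
denominator = 10 * 125 = 1250
card(S) = 50000000 / 1250 = 40000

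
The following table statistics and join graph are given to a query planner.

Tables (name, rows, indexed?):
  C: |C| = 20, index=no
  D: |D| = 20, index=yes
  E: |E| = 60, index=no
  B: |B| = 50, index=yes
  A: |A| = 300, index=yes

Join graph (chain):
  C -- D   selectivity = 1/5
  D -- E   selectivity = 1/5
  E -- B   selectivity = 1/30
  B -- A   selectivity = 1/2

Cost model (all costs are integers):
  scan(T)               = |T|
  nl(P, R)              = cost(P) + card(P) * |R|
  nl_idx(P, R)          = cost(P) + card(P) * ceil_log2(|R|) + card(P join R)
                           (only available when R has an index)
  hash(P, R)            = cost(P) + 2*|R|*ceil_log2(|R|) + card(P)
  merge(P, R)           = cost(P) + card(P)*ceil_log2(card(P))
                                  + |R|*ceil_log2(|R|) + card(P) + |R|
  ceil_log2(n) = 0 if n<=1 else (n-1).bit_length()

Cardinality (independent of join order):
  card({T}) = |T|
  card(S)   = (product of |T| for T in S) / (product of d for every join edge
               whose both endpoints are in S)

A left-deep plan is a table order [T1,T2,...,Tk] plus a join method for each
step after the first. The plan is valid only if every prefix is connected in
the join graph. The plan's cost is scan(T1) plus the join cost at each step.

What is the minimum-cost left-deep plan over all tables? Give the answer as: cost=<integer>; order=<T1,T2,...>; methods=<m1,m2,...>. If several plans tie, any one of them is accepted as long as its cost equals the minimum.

Selinger DP (subsets sized 1..n):
  {C}: scan cost=20, card=20
  {D}: scan cost=20, card=20
  {E}: scan cost=60, card=60
  {B}: scan cost=50, card=50
  {A}: scan cost=300, card=300
  {CD}: card=80; try (D,nl_idx)→200, (D,hash)→240, (C,hash)→240, (D,merge)→260, (C,merge)→260, (D,nl)→420 …(+1); best=200 via (D,nl_idx)
  {DE}: card=240; try (D,hash)→320, (E,merge)→560, (D,merge)→600, (D,nl_idx)→600, (E,hash)→760, (E,nl)→1220 …(+1); best=320 via (D,hash)
  {BE}: card=100; try (B,nl_idx)→520, (B,hash)→720, (E,hash)→820, (E,merge)→820, (B,merge)→830, (E,nl)→3050 …(+1); best=520 via (B,nl_idx)
  {AB}: card=7500; try (B,hash)→1200, (A,merge)→3400, (B,merge)→3650, (A,hash)→5500, (A,nl_idx)→8000, (B,nl_idx)→9600 …(+2); best=1200 via (B,hash)
  {CDE}: card=960; try (C,hash)→760, (E,hash)→1000, (E,merge)→1260, (C,merge)→2600, (E,nl)→5000, (C,nl)→5120; best=760 via (C,hash)
  {BDE}: card=400; try (D,hash)→820, (B,hash)→1160, (D,nl_idx)→1420, (D,merge)→1440, (B,nl_idx)→2160, (D,nl)→2520 …(+2); best=820 via (D,hash)
  {ABE}: card=15000; try (A,merge)→4320, (A,hash)→6020, (E,hash)→9420, (A,nl_idx)→16420, (A,nl)→30520, (E,merge)→106620 …(+1); best=4320 via (A,merge)
  {BCDE}: card=1600; try (C,hash)→1420, (B,hash)→2320, (C,merge)→4940, (B,nl_idx)→8120, (C,nl)→8820, (B,merge)→11670 …(+1); best=1420 via (C,hash)
  {ABDE}: card=60000; try (A,hash)→6620, (A,merge)→7820, (D,hash)→19520, (A,nl_idx)→64420, (A,nl)→120820, (D,nl_idx)→139320 …(+2); best=6620 via (A,hash)
  {ABCDE}: card=240000; try (A,hash)→8420, (A,merge)→23620, (C,hash)→66820, (A,nl_idx)→255820, (A,nl)→481420, (C,merge)→1026740 …(+1); best=8420 via (A,hash)

cost=8420; order=E,B,D,C,A; methods=nl_idx,hash,hash,hash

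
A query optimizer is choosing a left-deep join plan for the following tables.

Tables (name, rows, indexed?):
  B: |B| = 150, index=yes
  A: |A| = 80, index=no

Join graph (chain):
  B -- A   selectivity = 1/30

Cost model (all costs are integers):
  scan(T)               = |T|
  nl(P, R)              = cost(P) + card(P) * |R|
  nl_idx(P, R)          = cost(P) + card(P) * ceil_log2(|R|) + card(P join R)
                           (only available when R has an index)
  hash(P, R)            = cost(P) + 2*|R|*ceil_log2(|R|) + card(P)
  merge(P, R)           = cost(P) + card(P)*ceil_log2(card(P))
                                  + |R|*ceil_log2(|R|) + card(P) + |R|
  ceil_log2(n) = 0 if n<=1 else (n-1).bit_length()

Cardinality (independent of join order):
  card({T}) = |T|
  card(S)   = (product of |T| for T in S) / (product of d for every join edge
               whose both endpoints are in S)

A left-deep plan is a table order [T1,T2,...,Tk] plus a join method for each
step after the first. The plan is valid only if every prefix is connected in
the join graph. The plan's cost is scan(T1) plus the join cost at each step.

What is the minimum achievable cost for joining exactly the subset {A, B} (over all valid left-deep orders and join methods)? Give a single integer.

Selinger DP over subsets of {A,B}:
  {B}: scan cost=150, card=150
  {A}: scan cost=80, card=80
  {AB}: card=400; try (B,nl_idx)→1120, (A,hash)→1420, (B,merge)→2070, (A,merge)→2140, (B,hash)→2560, (B,nl)→12080 …(+1); best=1120 via (B,nl_idx)

1120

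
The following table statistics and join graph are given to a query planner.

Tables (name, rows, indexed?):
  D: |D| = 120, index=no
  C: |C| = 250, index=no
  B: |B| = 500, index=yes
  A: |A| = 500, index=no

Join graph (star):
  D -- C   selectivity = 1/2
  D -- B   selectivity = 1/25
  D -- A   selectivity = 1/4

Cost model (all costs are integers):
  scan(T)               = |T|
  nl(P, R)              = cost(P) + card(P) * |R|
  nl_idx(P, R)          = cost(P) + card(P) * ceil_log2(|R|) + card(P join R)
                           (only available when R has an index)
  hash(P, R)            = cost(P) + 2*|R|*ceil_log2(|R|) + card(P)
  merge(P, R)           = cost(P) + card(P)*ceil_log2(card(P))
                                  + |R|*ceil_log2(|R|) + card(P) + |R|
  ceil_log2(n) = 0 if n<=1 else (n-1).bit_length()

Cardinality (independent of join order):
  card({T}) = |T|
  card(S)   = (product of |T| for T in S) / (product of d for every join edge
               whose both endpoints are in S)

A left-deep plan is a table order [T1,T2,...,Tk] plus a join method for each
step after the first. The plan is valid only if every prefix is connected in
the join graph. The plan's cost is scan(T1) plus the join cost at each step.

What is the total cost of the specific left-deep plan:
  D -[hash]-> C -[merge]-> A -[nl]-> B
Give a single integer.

937734240

step 1: scan D: cost=120, card=120
step 2: join C via hash
    card(P join C) = 120*250/(2) = 15000
    cost = 120 + 2*250*8 + 120 = 4240
step 3: join A via merge
    card(P join A) = 15000*500/(4) = 1875000
    cost = 4240 + 15000*14 + 500*9 + 15000 + 500 = 234240
step 4: join B via nl
    card(P join B) = 1875000*500/(25) = 37500000
    cost = 234240 + 1875000*500 = 937734240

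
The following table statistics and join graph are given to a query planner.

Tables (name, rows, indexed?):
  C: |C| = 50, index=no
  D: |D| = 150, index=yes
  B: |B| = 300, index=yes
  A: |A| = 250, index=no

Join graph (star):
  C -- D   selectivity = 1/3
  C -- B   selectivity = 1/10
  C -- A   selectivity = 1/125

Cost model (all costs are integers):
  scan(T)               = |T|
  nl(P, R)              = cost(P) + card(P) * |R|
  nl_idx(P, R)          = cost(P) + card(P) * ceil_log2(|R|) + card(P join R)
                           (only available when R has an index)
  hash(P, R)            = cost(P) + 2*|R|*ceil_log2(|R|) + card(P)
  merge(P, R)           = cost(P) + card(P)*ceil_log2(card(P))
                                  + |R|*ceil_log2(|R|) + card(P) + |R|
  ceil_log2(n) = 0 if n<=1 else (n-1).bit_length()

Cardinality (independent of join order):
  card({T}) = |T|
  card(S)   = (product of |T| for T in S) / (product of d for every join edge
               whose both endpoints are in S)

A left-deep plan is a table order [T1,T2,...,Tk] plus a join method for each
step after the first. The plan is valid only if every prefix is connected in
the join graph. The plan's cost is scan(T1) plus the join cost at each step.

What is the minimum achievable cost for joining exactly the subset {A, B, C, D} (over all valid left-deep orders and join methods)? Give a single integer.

10300

Selinger DP over subsets of {A,B,C,D}:
  {C}: scan cost=50, card=50
  {D}: scan cost=150, card=150
  {B}: scan cost=300, card=300
  {A}: scan cost=250, card=250
  {CD}: card=2500; try (C,hash)→900, (D,merge)→1750, (C,merge)→1850, (D,hash)→2500, (D,nl_idx)→2950, (D,nl)→7550 …(+1); best=900 via (C,hash)
  {BC}: card=1500; try (C,hash)→1200, (B,nl_idx)→2000, (B,merge)→3400, (C,merge)→3650, (B,hash)→5500, (B,nl)→15050 …(+1); best=1200 via (C,hash)
  {AC}: card=100; try (C,hash)→1100, (A,merge)→2650, (C,merge)→2850, (A,hash)→4100, (A,nl)→12550, (C,nl)→12750; best=1100 via (C,hash)
  {BCD}: card=75000; try (D,hash)→5100, (B,hash)→8800, (D,merge)→20550, (B,merge)→36400, (D,nl_idx)→88200, (B,nl_idx)→98400 …(+2); best=5100 via (D,hash)
  {ACD}: card=5000; try (D,merge)→3250, (D,hash)→3600, (D,nl_idx)→6900, (A,hash)→7400, (D,nl)→16100, (A,merge)→35650 …(+1); best=3250 via (D,merge)
  {ABC}: card=3000; try (B,merge)→4900, (B,nl_idx)→5000, (B,hash)→6600, (A,hash)→6700, (A,merge)→21450, (B,nl)→31100 …(+1); best=4900 via (B,merge)
  {ABCD}: card=150000; try (D,hash)→10300, (B,hash)→13650, (D,merge)→45250, (B,merge)→76250, (A,hash)→84100, (D,nl_idx)→178900 …(+5); best=10300 via (D,hash)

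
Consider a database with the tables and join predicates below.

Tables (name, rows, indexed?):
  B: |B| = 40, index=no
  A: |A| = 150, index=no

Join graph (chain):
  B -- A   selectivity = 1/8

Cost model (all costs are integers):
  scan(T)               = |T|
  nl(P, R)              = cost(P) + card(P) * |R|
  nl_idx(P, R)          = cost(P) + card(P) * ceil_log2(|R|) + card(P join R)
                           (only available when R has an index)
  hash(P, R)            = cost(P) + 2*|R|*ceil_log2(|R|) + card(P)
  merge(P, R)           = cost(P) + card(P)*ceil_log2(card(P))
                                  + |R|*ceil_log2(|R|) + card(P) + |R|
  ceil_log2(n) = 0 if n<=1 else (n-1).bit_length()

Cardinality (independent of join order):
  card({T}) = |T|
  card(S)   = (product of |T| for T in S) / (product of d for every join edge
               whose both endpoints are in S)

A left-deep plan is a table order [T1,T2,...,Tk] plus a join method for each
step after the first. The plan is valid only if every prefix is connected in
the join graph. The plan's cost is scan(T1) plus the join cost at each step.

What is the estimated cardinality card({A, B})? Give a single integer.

Tables in S: A(150), B(40)
Edges inside S: B-A(d=8)
numerator = 150 * 40 = 6000
denominator = 8 = 8
card(S) = 6000 / 8 = 750

750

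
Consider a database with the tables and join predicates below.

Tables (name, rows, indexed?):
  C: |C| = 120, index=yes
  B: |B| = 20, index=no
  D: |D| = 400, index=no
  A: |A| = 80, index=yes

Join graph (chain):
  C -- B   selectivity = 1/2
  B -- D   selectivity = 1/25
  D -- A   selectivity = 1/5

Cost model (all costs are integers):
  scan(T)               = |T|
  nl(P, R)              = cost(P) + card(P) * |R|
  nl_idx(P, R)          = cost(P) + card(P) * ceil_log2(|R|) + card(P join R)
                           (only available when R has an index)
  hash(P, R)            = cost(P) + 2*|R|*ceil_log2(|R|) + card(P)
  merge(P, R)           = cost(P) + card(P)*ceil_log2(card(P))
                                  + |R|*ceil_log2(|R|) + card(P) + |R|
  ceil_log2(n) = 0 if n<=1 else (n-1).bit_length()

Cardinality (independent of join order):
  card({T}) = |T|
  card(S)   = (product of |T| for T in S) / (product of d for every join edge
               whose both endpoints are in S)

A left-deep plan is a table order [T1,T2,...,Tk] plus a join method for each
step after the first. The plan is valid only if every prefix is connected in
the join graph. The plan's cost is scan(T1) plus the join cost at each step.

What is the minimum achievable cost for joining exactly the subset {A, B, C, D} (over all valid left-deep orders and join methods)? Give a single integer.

9240

Selinger DP over subsets of {A,B,C,D}:
  {C}: scan cost=120, card=120
  {B}: scan cost=20, card=20
  {D}: scan cost=400, card=400
  {A}: scan cost=80, card=80
  {BC}: card=1200; try (B,hash)→440, (C,merge)→1100, (B,merge)→1200, (C,nl_idx)→1360, (C,hash)→1720, (C,nl)→2420 …(+1); best=440 via (B,hash)
  {BD}: card=320; try (B,hash)→1000, (D,merge)→4140, (B,merge)→4520, (D,hash)→7240, (D,nl)→8020, (B,nl)→8400; best=1000 via (B,hash)
  {AD}: card=6400; try (A,hash)→1920, (D,merge)→4720, (A,merge)→5040, (D,hash)→7360, (A,nl_idx)→9600, (D,nl)→32080 …(+1); best=1920 via (A,hash)
  {BCD}: card=19200; try (C,hash)→3000, (C,merge)→5160, (D,hash)→8840, (D,merge)→18840, (C,nl_idx)→22440, (C,nl)→39400 …(+1); best=3000 via (C,hash)
  {ABD}: card=5120; try (A,hash)→2440, (A,merge)→4840, (A,nl_idx)→8360, (B,hash)→8520, (A,nl)→26600, (B,merge)→91640 …(+1); best=2440 via (A,hash)
  {ABCD}: card=307200; try (C,hash)→9240, (A,hash)→23320, (C,merge)→75080, (A,merge)→310840, (C,nl_idx)→345480, (A,nl_idx)→444600 …(+2); best=9240 via (C,hash)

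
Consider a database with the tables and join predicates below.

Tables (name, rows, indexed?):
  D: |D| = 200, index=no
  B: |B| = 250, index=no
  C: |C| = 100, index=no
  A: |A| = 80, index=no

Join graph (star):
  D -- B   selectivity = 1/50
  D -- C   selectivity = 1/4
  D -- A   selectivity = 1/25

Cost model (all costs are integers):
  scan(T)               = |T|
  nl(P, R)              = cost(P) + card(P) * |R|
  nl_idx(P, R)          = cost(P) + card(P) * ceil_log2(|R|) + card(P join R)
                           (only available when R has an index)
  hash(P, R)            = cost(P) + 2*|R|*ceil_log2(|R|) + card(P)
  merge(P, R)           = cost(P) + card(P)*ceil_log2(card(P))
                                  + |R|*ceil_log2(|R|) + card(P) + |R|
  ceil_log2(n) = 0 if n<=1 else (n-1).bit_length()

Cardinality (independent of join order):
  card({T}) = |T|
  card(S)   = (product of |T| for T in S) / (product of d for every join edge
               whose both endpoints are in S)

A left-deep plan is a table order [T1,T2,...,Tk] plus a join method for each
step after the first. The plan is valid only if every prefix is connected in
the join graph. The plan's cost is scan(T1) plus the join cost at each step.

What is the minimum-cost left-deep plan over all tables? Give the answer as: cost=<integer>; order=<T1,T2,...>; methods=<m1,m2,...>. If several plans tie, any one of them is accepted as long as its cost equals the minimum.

Selinger DP (subsets sized 1..n):
  {D}: scan cost=200, card=200
  {B}: scan cost=250, card=250
  {C}: scan cost=100, card=100
  {A}: scan cost=80, card=80
  {BD}: card=1000; try (D,hash)→3700, (B,merge)→4250, (D,merge)→4300, (B,hash)→4400, (B,nl)→50200, (D,nl)→50250; best=3700 via (D,hash)
  {CD}: card=5000; try (C,hash)→1800, (D,merge)→2700, (C,merge)→2800, (D,hash)→3400, (D,nl)→20100, (C,nl)→20200; best=1800 via (C,hash)
  {AD}: card=640; try (A,hash)→1520, (D,merge)→2520, (A,merge)→2640, (D,hash)→3360, (D,nl)→16080, (A,nl)→16200; best=1520 via (A,hash)
  {BCD}: card=25000; try (C,hash)→6100, (B,hash)→10800, (C,merge)→15500, (B,merge)→74050, (C,nl)→103700, (B,nl)→1251800; best=6100 via (C,hash)
  {ABD}: card=3200; try (A,hash)→5820, (B,hash)→6160, (B,merge)→10810, (A,merge)→15340, (A,nl)→83700, (B,nl)→161520; best=5820 via (A,hash)
  {ACD}: card=16000; try (C,hash)→3560, (A,hash)→7920, (C,merge)→9360, (C,nl)→65520, (A,merge)→72440, (A,nl)→401800; best=3560 via (C,hash)
  {ABCD}: card=80000; try (C,hash)→10420, (B,hash)→23560, (A,hash)→32220, (C,merge)→48220, (B,merge)→245810, (C,nl)→325820 …(+3); best=10420 via (C,hash)

cost=10420; order=B,D,A,C; methods=hash,hash,hash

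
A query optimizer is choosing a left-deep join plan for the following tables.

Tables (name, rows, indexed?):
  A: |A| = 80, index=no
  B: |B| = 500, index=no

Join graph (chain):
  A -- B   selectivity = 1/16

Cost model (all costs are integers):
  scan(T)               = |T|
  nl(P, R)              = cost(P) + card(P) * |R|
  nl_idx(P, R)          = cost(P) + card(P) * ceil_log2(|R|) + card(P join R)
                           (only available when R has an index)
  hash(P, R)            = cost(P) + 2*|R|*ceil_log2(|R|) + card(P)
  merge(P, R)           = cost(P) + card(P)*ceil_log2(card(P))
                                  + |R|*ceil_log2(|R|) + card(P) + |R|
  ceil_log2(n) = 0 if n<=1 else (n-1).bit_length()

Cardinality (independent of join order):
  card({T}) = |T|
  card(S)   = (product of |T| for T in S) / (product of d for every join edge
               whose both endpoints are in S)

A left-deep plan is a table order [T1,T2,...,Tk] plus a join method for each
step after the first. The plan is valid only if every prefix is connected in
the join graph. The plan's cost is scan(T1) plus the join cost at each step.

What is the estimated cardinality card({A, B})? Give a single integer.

Tables in S: A(80), B(500)
Edges inside S: A-B(d=16)
numerator = 80 * 500 = 40000
denominator = 16 = 16
card(S) = 40000 / 16 = 2500

2500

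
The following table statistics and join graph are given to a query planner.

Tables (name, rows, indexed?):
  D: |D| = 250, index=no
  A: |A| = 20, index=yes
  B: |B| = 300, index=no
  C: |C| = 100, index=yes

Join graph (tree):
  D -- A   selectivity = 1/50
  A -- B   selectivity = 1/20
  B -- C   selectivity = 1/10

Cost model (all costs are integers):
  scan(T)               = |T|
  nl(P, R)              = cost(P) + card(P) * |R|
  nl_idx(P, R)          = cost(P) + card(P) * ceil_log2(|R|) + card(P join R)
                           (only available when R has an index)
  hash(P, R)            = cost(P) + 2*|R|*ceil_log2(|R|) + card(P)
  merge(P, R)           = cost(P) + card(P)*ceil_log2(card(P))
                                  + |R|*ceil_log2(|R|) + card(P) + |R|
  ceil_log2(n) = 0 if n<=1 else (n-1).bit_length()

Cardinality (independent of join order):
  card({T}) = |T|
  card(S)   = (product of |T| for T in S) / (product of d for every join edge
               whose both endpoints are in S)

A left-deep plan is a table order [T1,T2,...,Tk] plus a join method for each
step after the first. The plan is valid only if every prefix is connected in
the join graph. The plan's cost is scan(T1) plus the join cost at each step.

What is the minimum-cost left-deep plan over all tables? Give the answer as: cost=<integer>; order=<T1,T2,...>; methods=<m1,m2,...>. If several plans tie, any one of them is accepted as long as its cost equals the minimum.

Selinger DP (subsets sized 1..n):
  {D}: scan cost=250, card=250
  {A}: scan cost=20, card=20
  {B}: scan cost=300, card=300
  {C}: scan cost=100, card=100
  {AD}: card=100; try (A,hash)→700, (A,nl_idx)→1600, (D,merge)→2390, (A,merge)→2620, (D,hash)→4040, (D,nl)→5020 …(+1); best=700 via (A,hash)
  {AB}: card=300; try (A,hash)→800, (A,nl_idx)→2100, (B,merge)→3140, (A,merge)→3420, (B,hash)→5440, (B,nl)→6020 …(+1); best=800 via (A,hash)
  {BC}: card=3000; try (C,hash)→2000, (B,merge)→3900, (C,merge)→4100, (C,nl_idx)→5400, (B,hash)→5600, (B,nl)→30100 …(+1); best=2000 via (C,hash)
  {ABD}: card=1500; try (B,merge)→4500, (D,hash)→5100, (D,merge)→6050, (B,hash)→6200, (B,nl)→30700, (D,nl)→75800; best=4500 via (B,merge)
  {ABC}: card=3000; try (C,hash)→2500, (C,merge)→4600, (A,hash)→5200, (C,nl_idx)→5900, (A,nl_idx)→20000, (C,nl)→30800 …(+2); best=2500 via (C,hash)
  {ABCD}: card=15000; try (C,hash)→7400, (D,hash)→9500, (C,merge)→23300, (C,nl_idx)→30000, (D,merge)→43750, (C,nl)→154500 …(+1); best=7400 via (C,hash)

cost=7400; order=D,A,B,C; methods=hash,merge,hash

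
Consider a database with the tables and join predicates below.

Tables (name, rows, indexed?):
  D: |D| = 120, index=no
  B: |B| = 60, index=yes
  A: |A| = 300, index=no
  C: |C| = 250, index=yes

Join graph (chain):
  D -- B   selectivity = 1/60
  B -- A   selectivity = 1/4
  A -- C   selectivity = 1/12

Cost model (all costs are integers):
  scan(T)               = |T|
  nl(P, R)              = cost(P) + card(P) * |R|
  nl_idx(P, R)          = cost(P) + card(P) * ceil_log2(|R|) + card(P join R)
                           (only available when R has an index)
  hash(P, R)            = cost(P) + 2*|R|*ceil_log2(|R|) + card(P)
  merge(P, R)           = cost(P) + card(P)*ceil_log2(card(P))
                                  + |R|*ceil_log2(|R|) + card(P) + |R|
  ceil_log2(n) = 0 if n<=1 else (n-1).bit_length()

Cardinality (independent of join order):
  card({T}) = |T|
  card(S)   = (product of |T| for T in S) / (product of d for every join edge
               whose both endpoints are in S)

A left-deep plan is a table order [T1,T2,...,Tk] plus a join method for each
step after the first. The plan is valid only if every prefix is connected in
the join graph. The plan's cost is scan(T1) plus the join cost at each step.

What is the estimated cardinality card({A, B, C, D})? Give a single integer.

187500

Tables in S: A(300), B(60), C(250), D(120)
Edges inside S: D-B(d=60), B-A(d=4), A-C(d=12)
numerator = 300 * 60 * 250 * 120 = 540000000
denominator = 60 * 4 * 12 = 2880
card(S) = 540000000 / 2880 = 187500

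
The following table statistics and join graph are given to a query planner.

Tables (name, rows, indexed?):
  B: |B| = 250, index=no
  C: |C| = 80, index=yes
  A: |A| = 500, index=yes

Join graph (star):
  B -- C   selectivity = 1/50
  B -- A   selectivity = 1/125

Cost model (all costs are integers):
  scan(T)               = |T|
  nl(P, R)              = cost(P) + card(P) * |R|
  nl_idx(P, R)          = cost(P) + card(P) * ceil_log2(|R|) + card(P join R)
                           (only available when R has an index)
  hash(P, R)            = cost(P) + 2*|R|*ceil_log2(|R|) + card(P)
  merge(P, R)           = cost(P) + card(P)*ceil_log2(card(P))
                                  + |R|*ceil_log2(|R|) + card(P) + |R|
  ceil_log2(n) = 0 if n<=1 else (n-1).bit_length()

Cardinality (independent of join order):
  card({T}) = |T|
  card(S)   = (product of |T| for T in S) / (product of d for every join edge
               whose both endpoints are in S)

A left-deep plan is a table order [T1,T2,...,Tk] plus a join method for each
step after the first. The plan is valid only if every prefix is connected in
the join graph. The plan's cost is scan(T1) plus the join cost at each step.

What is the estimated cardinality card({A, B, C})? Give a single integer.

1600

Tables in S: A(500), B(250), C(80)
Edges inside S: B-C(d=50), B-A(d=125)
numerator = 500 * 250 * 80 = 10000000
denominator = 50 * 125 = 6250
card(S) = 10000000 / 6250 = 1600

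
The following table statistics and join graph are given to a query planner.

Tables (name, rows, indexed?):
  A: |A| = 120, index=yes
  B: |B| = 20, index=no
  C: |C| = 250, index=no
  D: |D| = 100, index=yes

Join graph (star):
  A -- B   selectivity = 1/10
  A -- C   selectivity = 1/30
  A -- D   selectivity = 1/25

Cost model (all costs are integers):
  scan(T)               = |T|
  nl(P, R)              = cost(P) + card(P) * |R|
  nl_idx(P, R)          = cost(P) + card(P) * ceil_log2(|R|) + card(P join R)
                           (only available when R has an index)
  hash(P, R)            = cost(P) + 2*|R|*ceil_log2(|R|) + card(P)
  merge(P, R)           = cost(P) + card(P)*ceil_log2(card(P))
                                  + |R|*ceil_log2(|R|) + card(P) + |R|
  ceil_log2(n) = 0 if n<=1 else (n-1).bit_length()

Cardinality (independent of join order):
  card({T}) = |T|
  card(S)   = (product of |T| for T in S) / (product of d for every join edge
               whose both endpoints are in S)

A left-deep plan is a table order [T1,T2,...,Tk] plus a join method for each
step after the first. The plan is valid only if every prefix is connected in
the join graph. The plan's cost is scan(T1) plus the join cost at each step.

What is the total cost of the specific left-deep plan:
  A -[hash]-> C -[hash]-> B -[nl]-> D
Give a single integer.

205440

step 1: scan A: cost=120, card=120
step 2: join C via hash
    card(P join C) = 120*250/(30) = 1000
    cost = 120 + 2*250*8 + 120 = 4240
step 3: join B via hash
    card(P join B) = 1000*20/(10) = 2000
    cost = 4240 + 2*20*5 + 1000 = 5440
step 4: join D via nl
    card(P join D) = 2000*100/(25) = 8000
    cost = 5440 + 2000*100 = 205440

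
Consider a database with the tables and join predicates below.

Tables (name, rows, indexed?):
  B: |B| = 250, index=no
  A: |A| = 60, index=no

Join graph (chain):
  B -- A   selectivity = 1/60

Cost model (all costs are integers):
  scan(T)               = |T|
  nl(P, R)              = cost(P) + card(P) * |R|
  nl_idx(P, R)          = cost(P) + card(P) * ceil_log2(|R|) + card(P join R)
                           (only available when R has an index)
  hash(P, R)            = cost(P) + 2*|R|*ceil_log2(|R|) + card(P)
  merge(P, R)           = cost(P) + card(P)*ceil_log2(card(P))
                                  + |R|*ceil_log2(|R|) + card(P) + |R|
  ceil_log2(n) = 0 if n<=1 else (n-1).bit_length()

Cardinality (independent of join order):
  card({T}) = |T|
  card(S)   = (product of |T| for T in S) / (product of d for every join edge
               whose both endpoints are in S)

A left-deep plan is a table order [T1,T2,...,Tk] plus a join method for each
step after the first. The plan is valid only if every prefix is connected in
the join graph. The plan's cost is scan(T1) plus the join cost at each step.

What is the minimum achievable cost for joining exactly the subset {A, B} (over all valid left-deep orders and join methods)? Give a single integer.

1220

Selinger DP over subsets of {A,B}:
  {B}: scan cost=250, card=250
  {A}: scan cost=60, card=60
  {AB}: card=250; try (A,hash)→1220, (B,merge)→2730, (A,merge)→2920, (B,hash)→4120, (B,nl)→15060, (A,nl)→15250; best=1220 via (A,hash)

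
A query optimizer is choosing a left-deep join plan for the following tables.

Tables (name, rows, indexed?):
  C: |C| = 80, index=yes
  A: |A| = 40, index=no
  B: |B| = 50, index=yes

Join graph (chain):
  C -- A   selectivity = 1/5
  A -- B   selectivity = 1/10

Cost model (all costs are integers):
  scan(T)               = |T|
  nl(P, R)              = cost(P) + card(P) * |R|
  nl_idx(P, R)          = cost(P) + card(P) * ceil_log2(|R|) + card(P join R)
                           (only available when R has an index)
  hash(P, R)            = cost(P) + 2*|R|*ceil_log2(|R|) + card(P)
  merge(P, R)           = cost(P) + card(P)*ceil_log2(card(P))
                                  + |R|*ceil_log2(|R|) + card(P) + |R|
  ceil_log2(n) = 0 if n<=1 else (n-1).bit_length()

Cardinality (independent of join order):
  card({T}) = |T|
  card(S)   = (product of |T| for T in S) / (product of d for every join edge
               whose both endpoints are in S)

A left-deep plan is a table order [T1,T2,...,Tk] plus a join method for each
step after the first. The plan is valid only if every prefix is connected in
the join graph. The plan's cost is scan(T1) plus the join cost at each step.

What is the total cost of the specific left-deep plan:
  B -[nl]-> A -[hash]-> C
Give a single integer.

step 1: scan B: cost=50, card=50
step 2: join A via nl
    card(P join A) = 50*40/(10) = 200
    cost = 50 + 50*40 = 2050
step 3: join C via hash
    card(P join C) = 200*80/(5) = 3200
    cost = 2050 + 2*80*7 + 200 = 3370

3370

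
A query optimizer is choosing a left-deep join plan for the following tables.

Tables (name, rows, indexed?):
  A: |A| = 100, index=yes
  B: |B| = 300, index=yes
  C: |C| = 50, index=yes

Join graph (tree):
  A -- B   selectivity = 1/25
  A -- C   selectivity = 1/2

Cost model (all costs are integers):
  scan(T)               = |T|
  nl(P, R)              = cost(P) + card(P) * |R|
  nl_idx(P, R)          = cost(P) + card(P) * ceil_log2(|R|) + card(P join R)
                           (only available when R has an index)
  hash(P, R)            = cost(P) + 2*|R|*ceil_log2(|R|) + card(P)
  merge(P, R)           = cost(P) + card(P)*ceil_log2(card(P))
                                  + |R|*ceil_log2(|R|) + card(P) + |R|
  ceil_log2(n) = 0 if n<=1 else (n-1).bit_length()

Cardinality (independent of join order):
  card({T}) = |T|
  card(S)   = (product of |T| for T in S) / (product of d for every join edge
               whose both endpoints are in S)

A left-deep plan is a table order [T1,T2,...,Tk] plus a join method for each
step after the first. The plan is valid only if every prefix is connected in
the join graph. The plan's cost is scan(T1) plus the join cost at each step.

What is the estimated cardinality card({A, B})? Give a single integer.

Tables in S: A(100), B(300)
Edges inside S: A-B(d=25)
numerator = 100 * 300 = 30000
denominator = 25 = 25
card(S) = 30000 / 25 = 1200

1200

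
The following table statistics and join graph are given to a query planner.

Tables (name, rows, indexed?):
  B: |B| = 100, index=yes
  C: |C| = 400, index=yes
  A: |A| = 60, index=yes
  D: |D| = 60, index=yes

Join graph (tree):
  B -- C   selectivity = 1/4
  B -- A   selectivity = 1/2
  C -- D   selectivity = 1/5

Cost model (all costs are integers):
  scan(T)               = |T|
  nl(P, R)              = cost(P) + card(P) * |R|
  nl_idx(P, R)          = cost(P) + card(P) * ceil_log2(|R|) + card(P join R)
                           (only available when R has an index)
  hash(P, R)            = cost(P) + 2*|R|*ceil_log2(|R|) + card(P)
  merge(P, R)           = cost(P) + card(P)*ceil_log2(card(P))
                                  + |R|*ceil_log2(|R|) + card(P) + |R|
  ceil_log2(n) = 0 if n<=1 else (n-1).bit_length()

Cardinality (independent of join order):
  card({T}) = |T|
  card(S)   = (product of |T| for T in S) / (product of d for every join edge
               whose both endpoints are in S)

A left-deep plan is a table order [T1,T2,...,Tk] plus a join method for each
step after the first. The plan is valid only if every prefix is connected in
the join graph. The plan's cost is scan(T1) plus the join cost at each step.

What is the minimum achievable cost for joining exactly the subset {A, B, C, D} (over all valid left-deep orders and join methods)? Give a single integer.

Selinger DP over subsets of {A,B,C,D}:
  {B}: scan cost=100, card=100
  {C}: scan cost=400, card=400
  {A}: scan cost=60, card=60
  {D}: scan cost=60, card=60
  {BC}: card=10000; try (B,hash)→2200, (C,merge)→4900, (B,merge)→5200, (C,hash)→7400, (C,nl_idx)→11000, (B,nl_idx)→13200 …(+2); best=2200 via (B,hash)
  {AB}: card=3000; try (A,hash)→920, (B,merge)→1280, (A,merge)→1320, (B,hash)→1520, (B,nl_idx)→3480, (A,nl_idx)→3700 …(+2); best=920 via (A,hash)
  {CD}: card=4800; try (D,hash)→1520, (C,merge)→4480, (D,merge)→4820, (C,nl_idx)→5400, (C,hash)→7320, (D,nl_idx)→7600 …(+2); best=1520 via (D,hash)
  {ABC}: card=300000; try (C,hash)→11120, (A,hash)→12920, (C,merge)→43920, (A,merge)→152620, (C,nl_idx)→327920, (A,nl_idx)→362200 …(+2); best=11120 via (C,hash)
  {BCD}: card=120000; try (B,hash)→7720, (D,hash)→12920, (B,merge)→69520, (D,merge)→152620, (B,nl_idx)→155120, (D,nl_idx)→182200 …(+2); best=7720 via (B,hash)
  {ABCD}: card=3600000; try (A,hash)→128440, (D,hash)→311840, (A,merge)→2168140, (A,nl_idx)→4327720, (D,nl_idx)→5411120, (D,merge)→6011540 …(+2); best=128440 via (A,hash)

128440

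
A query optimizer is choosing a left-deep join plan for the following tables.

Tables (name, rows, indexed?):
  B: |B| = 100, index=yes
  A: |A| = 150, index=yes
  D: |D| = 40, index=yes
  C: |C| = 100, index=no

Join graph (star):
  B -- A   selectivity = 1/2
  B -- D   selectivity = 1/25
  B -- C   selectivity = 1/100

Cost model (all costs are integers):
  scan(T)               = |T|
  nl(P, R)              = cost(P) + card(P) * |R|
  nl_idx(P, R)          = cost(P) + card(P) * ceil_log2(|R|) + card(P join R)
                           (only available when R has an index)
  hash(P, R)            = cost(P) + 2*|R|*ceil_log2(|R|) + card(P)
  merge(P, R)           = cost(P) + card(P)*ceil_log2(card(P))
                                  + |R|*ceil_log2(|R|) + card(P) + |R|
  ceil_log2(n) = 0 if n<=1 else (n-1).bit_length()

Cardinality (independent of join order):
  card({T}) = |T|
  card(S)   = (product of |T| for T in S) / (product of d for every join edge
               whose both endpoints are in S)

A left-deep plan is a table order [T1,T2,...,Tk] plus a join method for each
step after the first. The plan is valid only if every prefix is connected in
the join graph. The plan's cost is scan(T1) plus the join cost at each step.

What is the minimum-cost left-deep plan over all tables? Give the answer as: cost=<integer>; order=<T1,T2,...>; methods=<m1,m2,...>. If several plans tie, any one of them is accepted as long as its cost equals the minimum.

cost=4040; order=C,B,D,A; methods=nl_idx,hash,hash

Selinger DP (subsets sized 1..n):
  {B}: scan cost=100, card=100
  {A}: scan cost=150, card=150
  {D}: scan cost=40, card=40
  {C}: scan cost=100, card=100
  {AB}: card=7500; try (B,hash)→1700, (A,merge)→2250, (B,merge)→2300, (A,hash)→2600, (A,nl_idx)→8400, (B,nl_idx)→8700 …(+2); best=1700 via (B,hash)
  {BD}: card=160; try (B,nl_idx)→480, (D,hash)→680, (D,nl_idx)→860, (B,merge)→1120, (D,merge)→1180, (B,hash)→1480 …(+2); best=480 via (B,nl_idx)
  {BC}: card=100; try (B,nl_idx)→900, (C,hash)→1600, (B,hash)→1600, (C,merge)→1700, (B,merge)→1700, (C,nl)→10100 …(+1); best=900 via (B,nl_idx)
  {ABD}: card=12000; try (A,hash)→3040, (A,merge)→3270, (D,hash)→9680, (A,nl_idx)→13760, (A,nl)→24480, (D,nl_idx)→58700 …(+2); best=3040 via (A,hash)
  {ABC}: card=7500; try (A,merge)→3050, (A,hash)→3400, (A,nl_idx)→9200, (C,hash)→10600, (A,nl)→15900, (C,merge)→107500 …(+1); best=3050 via (A,merge)
  {BCD}: card=160; try (D,hash)→1480, (D,nl_idx)→1660, (D,merge)→1980, (C,hash)→2040, (C,merge)→2720, (D,nl)→4900 …(+1); best=1480 via (D,hash)
  {ABCD}: card=12000; try (A,hash)→4040, (A,merge)→4270, (D,hash)→11030, (A,nl_idx)→14760, (C,hash)→16440, (A,nl)→25480 …(+5); best=4040 via (A,hash)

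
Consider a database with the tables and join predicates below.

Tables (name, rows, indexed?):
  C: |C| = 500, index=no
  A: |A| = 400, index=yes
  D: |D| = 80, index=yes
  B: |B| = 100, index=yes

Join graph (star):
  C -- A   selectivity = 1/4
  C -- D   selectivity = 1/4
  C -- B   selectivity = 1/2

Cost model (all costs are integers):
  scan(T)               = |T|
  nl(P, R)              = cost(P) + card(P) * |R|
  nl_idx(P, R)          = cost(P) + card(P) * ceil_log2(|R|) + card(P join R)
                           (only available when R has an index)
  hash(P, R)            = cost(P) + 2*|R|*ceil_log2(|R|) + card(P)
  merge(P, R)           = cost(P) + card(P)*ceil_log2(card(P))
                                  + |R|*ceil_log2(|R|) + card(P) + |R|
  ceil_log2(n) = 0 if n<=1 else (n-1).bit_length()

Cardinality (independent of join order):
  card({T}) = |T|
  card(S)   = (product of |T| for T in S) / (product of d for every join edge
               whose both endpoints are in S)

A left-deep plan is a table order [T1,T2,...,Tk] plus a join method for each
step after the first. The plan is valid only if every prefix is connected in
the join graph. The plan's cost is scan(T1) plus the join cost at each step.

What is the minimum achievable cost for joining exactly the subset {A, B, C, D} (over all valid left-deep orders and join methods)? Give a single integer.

Selinger DP over subsets of {A,B,C,D}:
  {C}: scan cost=500, card=500
  {A}: scan cost=400, card=400
  {D}: scan cost=80, card=80
  {B}: scan cost=100, card=100
  {AC}: card=50000; try (A,hash)→8200, (C,merge)→9400, (A,merge)→9500, (C,hash)→9800, (A,nl_idx)→55000, (C,nl)→200400 …(+1); best=8200 via (A,hash)
  {CD}: card=10000; try (D,hash)→2120, (C,merge)→5720, (D,merge)→6140, (C,hash)→9160, (D,nl_idx)→14000, (C,nl)→40080 …(+1); best=2120 via (D,hash)
  {BC}: card=25000; try (B,hash)→2400, (C,merge)→5900, (B,merge)→6300, (C,hash)→9200, (B,nl_idx)→29000, (C,nl)→50100 …(+1); best=2400 via (B,hash)
  {ACD}: card=1000000; try (A,hash)→19320, (D,hash)→59320, (A,merge)→156120, (D,merge)→858840, (A,nl_idx)→1092120, (D,nl_idx)→1358200 …(+2); best=19320 via (A,hash)
  {ABC}: card=2500000; try (A,hash)→34600, (B,hash)→59600, (A,merge)→406400, (B,merge)→859000, (A,nl_idx)→2727400, (B,nl_idx)→2858200 …(+2); best=34600 via (A,hash)
  {BCD}: card=500000; try (B,hash)→13520, (D,hash)→28520, (B,merge)→152920, (D,merge)→403040, (B,nl_idx)→572120, (D,nl_idx)→677400 …(+2); best=13520 via (B,hash)
  {ABCD}: card=50000000; try (A,hash)→520720, (B,hash)→1020720, (D,hash)→2535720, (A,merge)→10017520, (B,merge)→21020120, (A,nl_idx)→54513520 …(+6); best=520720 via (A,hash)

520720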